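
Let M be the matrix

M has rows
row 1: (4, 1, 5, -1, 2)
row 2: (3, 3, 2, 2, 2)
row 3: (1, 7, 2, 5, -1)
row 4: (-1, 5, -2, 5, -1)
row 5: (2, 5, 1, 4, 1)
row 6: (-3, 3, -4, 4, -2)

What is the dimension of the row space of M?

3

Row reduce to echelon form.
R2 ← R2 − (3/4)·R1: [0, 9/4, -7/4, 11/4, 1/2]
R3 ← R3 − (1/4)·R1: [0, 27/4, 3/4, 21/4, -3/2]
R4 ← R4 + (1/4)·R1: [0, 21/4, -3/4, 19/4, -1/2]
R5 ← R5 − (1/2)·R1: [0, 9/2, -3/2, 9/2, 0]
R6 ← R6 + (3/4)·R1: [0, 15/4, -1/4, 13/4, -1/2]
R3 ← R3 − (3)·R2: [0, 0, 6, -3, -3]
R4 ← R4 − (7/3)·R2: [0, 0, 10/3, -5/3, -5/3]
R5 ← R5 − (2)·R2: [0, 0, 2, -1, -1]
R6 ← R6 − (5/3)·R2: [0, 0, 8/3, -4/3, -4/3]
R4 ← R4 − (5/9)·R3: [0, 0, 0, 0, 0]
R5 ← R5 − (1/3)·R3: [0, 0, 0, 0, 0]
R6 ← R6 − (4/9)·R3: [0, 0, 0, 0, 0]
Echelon form has 3 nonzero rows, so rank(M) = 3.
The row space has dimension equal to the rank: 3.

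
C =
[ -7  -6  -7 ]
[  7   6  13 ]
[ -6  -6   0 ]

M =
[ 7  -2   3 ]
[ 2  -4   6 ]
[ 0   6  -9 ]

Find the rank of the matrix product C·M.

2

First compute CM:
[[-61,  -4,   6],
 [ 61,  40, -60],
 [-54,  36, -54]]
Now row reduce the product.
R2 ← R2 + R1: [0, 36, -54]
R3 ← R3 − (54/61)·R1: [0, 2412/61, -3618/61]
R3 ← R3 − (67/61)·R2: [0, 0, 0]
2 nonzero rows, so rank(CM) = 2.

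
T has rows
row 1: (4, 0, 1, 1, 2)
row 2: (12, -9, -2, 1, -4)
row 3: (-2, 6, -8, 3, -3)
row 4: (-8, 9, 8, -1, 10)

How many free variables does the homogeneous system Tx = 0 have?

2

Row reduce to echelon form.
R2 ← R2 − (3)·R1: [0, -9, -5, -2, -10]
R3 ← R3 + (1/2)·R1: [0, 6, -15/2, 7/2, -2]
R4 ← R4 + (2)·R1: [0, 9, 10, 1, 14]
R3 ← R3 + (2/3)·R2: [0, 0, -65/6, 13/6, -26/3]
R4 ← R4 + R2: [0, 0, 5, -1, 4]
R4 ← R4 + (6/13)·R3: [0, 0, 0, 0, 0]
3 nonzero rows, so rank(T) = 3.
T has 5 columns; by rank–nullity, nullity = 5 − 3 = 2.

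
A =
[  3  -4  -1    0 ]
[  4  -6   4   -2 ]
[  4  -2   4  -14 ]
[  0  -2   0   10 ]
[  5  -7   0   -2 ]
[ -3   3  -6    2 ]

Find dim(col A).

4

Row reduce to echelon form.
R2 ← R2 − (4/3)·R1: [0, -2/3, 16/3, -2]
R3 ← R3 − (4/3)·R1: [0, 10/3, 16/3, -14]
R5 ← R5 − (5/3)·R1: [0, -1/3, 5/3, -2]
R6 ← R6 + R1: [0, -1, -7, 2]
R3 ← R3 + (5)·R2: [0, 0, 32, -24]
R4 ← R4 − (3)·R2: [0, 0, -16, 16]
R5 ← R5 − (1/2)·R2: [0, 0, -1, -1]
R6 ← R6 − (3/2)·R2: [0, 0, -15, 5]
R4 ← R4 + (1/2)·R3: [0, 0, 0, 4]
R5 ← R5 + (1/32)·R3: [0, 0, 0, -7/4]
R6 ← R6 + (15/32)·R3: [0, 0, 0, -25/4]
R5 ← R5 + (7/16)·R4: [0, 0, 0, 0]
R6 ← R6 + (25/16)·R4: [0, 0, 0, 0]
Echelon form has 4 nonzero rows, so rank(A) = 4.
The column space has dimension equal to the rank: 4.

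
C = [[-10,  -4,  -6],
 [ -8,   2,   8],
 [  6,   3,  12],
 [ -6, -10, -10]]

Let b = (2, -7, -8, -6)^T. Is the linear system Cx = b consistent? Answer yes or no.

no

Row reduce the augmented matrix [C | b].
R2 ← R2 − (4/5)·R1: [0, 26/5, 64/5, -43/5]
R3 ← R3 + (3/5)·R1: [0, 3/5, 42/5, -34/5]
R4 ← R4 − (3/5)·R1: [0, -38/5, -32/5, -36/5]
R3 ← R3 − (3/26)·R2: [0, 0, 90/13, -151/26]
R4 ← R4 + (19/13)·R2: [0, 0, 160/13, -257/13]
R4 ← R4 − (16/9)·R3: [0, 0, 0, -85/9]
The echelon form has 4 nonzero rows; the last pivot sits in the augmented column, so rank(C) = 3 but rank([C|b]) = 4.
Since the ranks differ, the system is inconsistent.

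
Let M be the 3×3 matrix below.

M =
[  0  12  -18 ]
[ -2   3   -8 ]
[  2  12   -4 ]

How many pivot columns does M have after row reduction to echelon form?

Row reduce to echelon form.
Swap R1 ↔ R2
R3 ← R3 + R1: [0, 15, -12]
R3 ← R3 − (5/4)·R2: [0, 0, 21/2]
Echelon form has 3 nonzero rows, so rank(M) = 3.
Each nonzero row contributes one pivot column: 3 pivot columns.

3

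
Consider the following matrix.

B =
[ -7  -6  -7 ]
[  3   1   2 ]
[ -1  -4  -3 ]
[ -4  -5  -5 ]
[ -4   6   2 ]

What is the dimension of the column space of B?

Row reduce to echelon form.
R2 ← R2 + (3/7)·R1: [0, -11/7, -1]
R3 ← R3 − (1/7)·R1: [0, -22/7, -2]
R4 ← R4 − (4/7)·R1: [0, -11/7, -1]
R5 ← R5 − (4/7)·R1: [0, 66/7, 6]
R3 ← R3 − (2)·R2: [0, 0, 0]
R4 ← R4 − R2: [0, 0, 0]
R5 ← R5 + (6)·R2: [0, 0, 0]
Echelon form has 2 nonzero rows, so rank(B) = 2.
The column space has dimension equal to the rank: 2.

2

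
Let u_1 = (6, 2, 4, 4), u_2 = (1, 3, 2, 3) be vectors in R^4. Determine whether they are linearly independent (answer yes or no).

yes

Form the matrix with these vectors as rows and row reduce.
R2 ← R2 − (1/6)·R1: [0, 8/3, 4/3, 7/3]
2 nonzero rows, so the 2 vectors span a space of dimension 2.
Since 2 = 2, the vectors are linearly independent.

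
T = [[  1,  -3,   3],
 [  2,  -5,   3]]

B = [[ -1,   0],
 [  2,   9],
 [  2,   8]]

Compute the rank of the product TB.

2

First compute TB:
[[ -1,  -3],
 [ -6, -21]]
Now row reduce the product.
R2 ← R2 − (6)·R1: [0, -3]
2 nonzero rows, so rank(TB) = 2.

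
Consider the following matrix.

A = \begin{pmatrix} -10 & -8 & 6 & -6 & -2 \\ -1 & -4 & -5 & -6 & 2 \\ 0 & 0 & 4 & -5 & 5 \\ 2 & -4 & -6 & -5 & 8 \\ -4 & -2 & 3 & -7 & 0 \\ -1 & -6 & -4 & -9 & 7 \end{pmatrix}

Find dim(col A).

Row reduce to echelon form.
R2 ← R2 − (1/10)·R1: [0, -16/5, -28/5, -27/5, 11/5]
R4 ← R4 + (1/5)·R1: [0, -28/5, -24/5, -31/5, 38/5]
R5 ← R5 − (2/5)·R1: [0, 6/5, 3/5, -23/5, 4/5]
R6 ← R6 − (1/10)·R1: [0, -26/5, -23/5, -42/5, 36/5]
R4 ← R4 − (7/4)·R2: [0, 0, 5, 13/4, 15/4]
R5 ← R5 + (3/8)·R2: [0, 0, -3/2, -53/8, 13/8]
R6 ← R6 − (13/8)·R2: [0, 0, 9/2, 3/8, 29/8]
R4 ← R4 − (5/4)·R3: [0, 0, 0, 19/2, -5/2]
R5 ← R5 + (3/8)·R3: [0, 0, 0, -17/2, 7/2]
R6 ← R6 − (9/8)·R3: [0, 0, 0, 6, -2]
R5 ← R5 + (17/19)·R4: [0, 0, 0, 0, 24/19]
R6 ← R6 − (12/19)·R4: [0, 0, 0, 0, -8/19]
R6 ← R6 + (1/3)·R5: [0, 0, 0, 0, 0]
Echelon form has 5 nonzero rows, so rank(A) = 5.
The column space has dimension equal to the rank: 5.

5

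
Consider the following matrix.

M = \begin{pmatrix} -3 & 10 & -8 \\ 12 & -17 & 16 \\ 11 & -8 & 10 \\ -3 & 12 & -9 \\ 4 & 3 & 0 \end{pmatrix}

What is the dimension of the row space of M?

3

Row reduce to echelon form.
R2 ← R2 + (4)·R1: [0, 23, -16]
R3 ← R3 + (11/3)·R1: [0, 86/3, -58/3]
R4 ← R4 − R1: [0, 2, -1]
R5 ← R5 + (4/3)·R1: [0, 49/3, -32/3]
R3 ← R3 − (86/69)·R2: [0, 0, 14/23]
R4 ← R4 − (2/23)·R2: [0, 0, 9/23]
R5 ← R5 − (49/69)·R2: [0, 0, 16/23]
R4 ← R4 − (9/14)·R3: [0, 0, 0]
R5 ← R5 − (8/7)·R3: [0, 0, 0]
Echelon form has 3 nonzero rows, so rank(M) = 3.
The row space has dimension equal to the rank: 3.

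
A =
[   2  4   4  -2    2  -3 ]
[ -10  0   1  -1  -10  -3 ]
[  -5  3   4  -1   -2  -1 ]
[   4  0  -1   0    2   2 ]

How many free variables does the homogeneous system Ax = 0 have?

2

Row reduce to echelon form.
R2 ← R2 + (5)·R1: [0, 20, 21, -11, 0, -18]
R3 ← R3 + (5/2)·R1: [0, 13, 14, -6, 3, -17/2]
R4 ← R4 − (2)·R1: [0, -8, -9, 4, -2, 8]
R3 ← R3 − (13/20)·R2: [0, 0, 7/20, 23/20, 3, 16/5]
R4 ← R4 + (2/5)·R2: [0, 0, -3/5, -2/5, -2, 4/5]
R4 ← R4 + (12/7)·R3: [0, 0, 0, 11/7, 22/7, 44/7]
4 nonzero rows, so rank(A) = 4.
A has 6 columns; by rank–nullity, nullity = 6 − 4 = 2.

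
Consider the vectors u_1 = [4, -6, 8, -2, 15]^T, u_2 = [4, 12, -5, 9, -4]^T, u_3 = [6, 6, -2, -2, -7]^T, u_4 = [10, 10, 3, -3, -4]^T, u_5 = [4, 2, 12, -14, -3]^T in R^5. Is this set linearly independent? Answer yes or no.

Form the matrix with these vectors as rows and row reduce.
R2 ← R2 − R1: [0, 18, -13, 11, -19]
R3 ← R3 − (3/2)·R1: [0, 15, -14, 1, -59/2]
R4 ← R4 − (5/2)·R1: [0, 25, -17, 2, -83/2]
R5 ← R5 − R1: [0, 8, 4, -12, -18]
R3 ← R3 − (5/6)·R2: [0, 0, -19/6, -49/6, -41/3]
R4 ← R4 − (25/18)·R2: [0, 0, 19/18, -239/18, -136/9]
R5 ← R5 − (4/9)·R2: [0, 0, 88/9, -152/9, -86/9]
R4 ← R4 + (1/3)·R3: [0, 0, 0, -16, -59/3]
R5 ← R5 + (176/57)·R3: [0, 0, 0, -800/19, -2950/57]
R5 ← R5 − (50/19)·R4: [0, 0, 0, 0, 0]
4 nonzero rows, so the 5 vectors span a space of dimension 4.
Since 4 < 5, the vectors are linearly dependent.

no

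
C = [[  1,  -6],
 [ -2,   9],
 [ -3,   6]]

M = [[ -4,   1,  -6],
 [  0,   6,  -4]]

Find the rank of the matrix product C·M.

2

First compute CM:
[[ -4, -35,  18],
 [  8,  52, -24],
 [ 12,  33,  -6]]
Now row reduce the product.
R2 ← R2 + (2)·R1: [0, -18, 12]
R3 ← R3 + (3)·R1: [0, -72, 48]
R3 ← R3 − (4)·R2: [0, 0, 0]
2 nonzero rows, so rank(CM) = 2.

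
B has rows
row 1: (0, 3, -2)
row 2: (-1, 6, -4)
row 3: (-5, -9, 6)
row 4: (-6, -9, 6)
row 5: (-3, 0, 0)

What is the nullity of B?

Row reduce to echelon form.
Swap R1 ↔ R2
R3 ← R3 − (5)·R1: [0, -39, 26]
R4 ← R4 − (6)·R1: [0, -45, 30]
R5 ← R5 − (3)·R1: [0, -18, 12]
R3 ← R3 + (13)·R2: [0, 0, 0]
R4 ← R4 + (15)·R2: [0, 0, 0]
R5 ← R5 + (6)·R2: [0, 0, 0]
2 nonzero rows, so rank(B) = 2.
B has 3 columns; by rank–nullity, nullity = 3 − 2 = 1.

1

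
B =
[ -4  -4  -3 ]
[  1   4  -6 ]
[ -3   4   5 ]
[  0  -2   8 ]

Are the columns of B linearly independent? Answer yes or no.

yes

Row reduce B to echelon form.
R2 ← R2 + (1/4)·R1: [0, 3, -27/4]
R3 ← R3 − (3/4)·R1: [0, 7, 29/4]
R3 ← R3 − (7/3)·R2: [0, 0, 23]
R4 ← R4 + (2/3)·R2: [0, 0, 7/2]
R4 ← R4 − (7/46)·R3: [0, 0, 0]
3 pivots among 3 columns.
Every column is a pivot column, so the columns are linearly independent.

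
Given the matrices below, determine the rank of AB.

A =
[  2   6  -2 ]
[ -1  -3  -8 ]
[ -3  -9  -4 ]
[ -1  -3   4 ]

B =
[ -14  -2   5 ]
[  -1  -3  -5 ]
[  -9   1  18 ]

First compute AB:
[[-16, -24, -56],
 [ 89,   3, -134],
 [ 87,  29, -42],
 [-19,  15,  82]]
Now row reduce the product.
R2 ← R2 + (89/16)·R1: [0, -261/2, -891/2]
R3 ← R3 + (87/16)·R1: [0, -203/2, -693/2]
R4 ← R4 − (19/16)·R1: [0, 87/2, 297/2]
R3 ← R3 − (7/9)·R2: [0, 0, 0]
R4 ← R4 + (1/3)·R2: [0, 0, 0]
2 nonzero rows, so rank(AB) = 2.

2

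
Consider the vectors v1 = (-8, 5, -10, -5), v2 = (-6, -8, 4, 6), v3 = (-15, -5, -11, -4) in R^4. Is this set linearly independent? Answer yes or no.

Form the matrix with these vectors as rows and row reduce.
R2 ← R2 − (3/4)·R1: [0, -47/4, 23/2, 39/4]
R3 ← R3 − (15/8)·R1: [0, -115/8, 31/4, 43/8]
R3 ← R3 − (115/94)·R2: [0, 0, -297/47, -308/47]
3 nonzero rows, so the 3 vectors span a space of dimension 3.
Since 3 = 3, the vectors are linearly independent.

yes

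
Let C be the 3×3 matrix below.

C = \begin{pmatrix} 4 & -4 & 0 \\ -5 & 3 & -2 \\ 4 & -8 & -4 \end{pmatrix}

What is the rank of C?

2

Row reduce to echelon form.
R2 ← R2 + (5/4)·R1: [0, -2, -2]
R3 ← R3 − R1: [0, -4, -4]
R3 ← R3 − (2)·R2: [0, 0, 0]
Echelon form has 2 nonzero rows, so rank(C) = 2.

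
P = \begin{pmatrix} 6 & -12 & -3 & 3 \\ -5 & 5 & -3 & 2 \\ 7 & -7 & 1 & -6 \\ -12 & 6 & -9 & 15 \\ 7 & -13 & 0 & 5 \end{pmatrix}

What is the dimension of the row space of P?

Row reduce to echelon form.
R2 ← R2 + (5/6)·R1: [0, -5, -11/2, 9/2]
R3 ← R3 − (7/6)·R1: [0, 7, 9/2, -19/2]
R4 ← R4 + (2)·R1: [0, -18, -15, 21]
R5 ← R5 − (7/6)·R1: [0, 1, 7/2, 3/2]
R3 ← R3 + (7/5)·R2: [0, 0, -16/5, -16/5]
R4 ← R4 − (18/5)·R2: [0, 0, 24/5, 24/5]
R5 ← R5 + (1/5)·R2: [0, 0, 12/5, 12/5]
R4 ← R4 + (3/2)·R3: [0, 0, 0, 0]
R5 ← R5 + (3/4)·R3: [0, 0, 0, 0]
Echelon form has 3 nonzero rows, so rank(P) = 3.
The row space has dimension equal to the rank: 3.

3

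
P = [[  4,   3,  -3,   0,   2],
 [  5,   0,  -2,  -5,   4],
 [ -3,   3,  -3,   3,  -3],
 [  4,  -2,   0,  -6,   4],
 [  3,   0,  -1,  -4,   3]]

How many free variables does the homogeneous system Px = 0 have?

Row reduce to echelon form.
R2 ← R2 − (5/4)·R1: [0, -15/4, 7/4, -5, 3/2]
R3 ← R3 + (3/4)·R1: [0, 21/4, -21/4, 3, -3/2]
R4 ← R4 − R1: [0, -5, 3, -6, 2]
R5 ← R5 − (3/4)·R1: [0, -9/4, 5/4, -4, 3/2]
R3 ← R3 + (7/5)·R2: [0, 0, -14/5, -4, 3/5]
R4 ← R4 − (4/3)·R2: [0, 0, 2/3, 2/3, 0]
R5 ← R5 − (3/5)·R2: [0, 0, 1/5, -1, 3/5]
R4 ← R4 + (5/21)·R3: [0, 0, 0, -2/7, 1/7]
R5 ← R5 + (1/14)·R3: [0, 0, 0, -9/7, 9/14]
R5 ← R5 − (9/2)·R4: [0, 0, 0, 0, 0]
4 nonzero rows, so rank(P) = 4.
P has 5 columns; by rank–nullity, nullity = 5 − 4 = 1.

1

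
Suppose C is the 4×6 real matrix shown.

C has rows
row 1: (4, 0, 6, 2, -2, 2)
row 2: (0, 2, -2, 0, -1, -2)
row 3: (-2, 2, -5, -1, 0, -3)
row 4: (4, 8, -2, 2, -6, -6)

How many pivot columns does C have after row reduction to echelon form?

Row reduce to echelon form.
R3 ← R3 + (1/2)·R1: [0, 2, -2, 0, -1, -2]
R4 ← R4 − R1: [0, 8, -8, 0, -4, -8]
R3 ← R3 − R2: [0, 0, 0, 0, 0, 0]
R4 ← R4 − (4)·R2: [0, 0, 0, 0, 0, 0]
Echelon form has 2 nonzero rows, so rank(C) = 2.
Each nonzero row contributes one pivot column: 2 pivot columns.

2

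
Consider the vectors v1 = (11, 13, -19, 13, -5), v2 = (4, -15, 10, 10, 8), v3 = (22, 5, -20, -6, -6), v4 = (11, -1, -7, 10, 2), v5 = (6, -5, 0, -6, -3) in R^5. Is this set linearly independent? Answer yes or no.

Form the matrix with these vectors as rows and row reduce.
R2 ← R2 − (4/11)·R1: [0, -217/11, 186/11, 58/11, 108/11]
R3 ← R3 − (2)·R1: [0, -21, 18, -32, 4]
R4 ← R4 − R1: [0, -14, 12, -3, 7]
R5 ← R5 − (6/11)·R1: [0, -133/11, 114/11, -144/11, -3/11]
R3 ← R3 − (33/31)·R2: [0, 0, 0, -1166/31, -200/31]
R4 ← R4 − (22/31)·R2: [0, 0, 0, -209/31, 1/31]
R5 ← R5 − (19/31)·R2: [0, 0, 0, -506/31, -195/31]
R4 ← R4 − (19/106)·R3: [0, 0, 0, 0, 63/53]
R5 ← R5 − (23/53)·R3: [0, 0, 0, 0, -185/53]
R5 ← R5 + (185/63)·R4: [0, 0, 0, 0, 0]
4 nonzero rows, so the 5 vectors span a space of dimension 4.
Since 4 < 5, the vectors are linearly dependent.

no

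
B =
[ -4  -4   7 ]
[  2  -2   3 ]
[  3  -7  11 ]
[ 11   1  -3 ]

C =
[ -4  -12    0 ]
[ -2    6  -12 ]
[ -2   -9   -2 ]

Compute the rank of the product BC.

2

First compute BC:
[[ 10, -39,  34],
 [-10, -63,  18],
 [-20, -177,  62],
 [-40, -99,  -6]]
Now row reduce the product.
R2 ← R2 + R1: [0, -102, 52]
R3 ← R3 + (2)·R1: [0, -255, 130]
R4 ← R4 + (4)·R1: [0, -255, 130]
R3 ← R3 − (5/2)·R2: [0, 0, 0]
R4 ← R4 − (5/2)·R2: [0, 0, 0]
2 nonzero rows, so rank(BC) = 2.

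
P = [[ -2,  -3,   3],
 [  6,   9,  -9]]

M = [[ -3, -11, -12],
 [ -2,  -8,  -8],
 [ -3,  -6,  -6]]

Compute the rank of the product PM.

First compute PM:
[[  3,  28,  30],
 [ -9, -84, -90]]
Now row reduce the product.
R2 ← R2 + (3)·R1: [0, 0, 0]
1 nonzero row, so rank(PM) = 1.

1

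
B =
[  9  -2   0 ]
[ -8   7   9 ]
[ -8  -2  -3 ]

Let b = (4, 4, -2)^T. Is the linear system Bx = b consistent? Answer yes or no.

yes

Row reduce the augmented matrix [B | b].
R2 ← R2 + (8/9)·R1: [0, 47/9, 9, 68/9]
R3 ← R3 + (8/9)·R1: [0, -34/9, -3, 14/9]
R3 ← R3 + (34/47)·R2: [0, 0, 165/47, 330/47]
The echelon form has 3 nonzero rows, and every pivot lies in the first 3 columns, so rank(B) = rank([B|b]) = 3.
The system is consistent.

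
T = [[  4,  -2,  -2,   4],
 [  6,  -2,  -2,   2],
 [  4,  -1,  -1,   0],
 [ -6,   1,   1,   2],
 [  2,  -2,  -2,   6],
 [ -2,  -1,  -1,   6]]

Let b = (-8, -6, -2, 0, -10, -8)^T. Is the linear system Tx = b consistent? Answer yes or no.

Row reduce the augmented matrix [T | b].
R2 ← R2 − (3/2)·R1: [0, 1, 1, -4, 6]
R3 ← R3 − R1: [0, 1, 1, -4, 6]
R4 ← R4 + (3/2)·R1: [0, -2, -2, 8, -12]
R5 ← R5 − (1/2)·R1: [0, -1, -1, 4, -6]
R6 ← R6 + (1/2)·R1: [0, -2, -2, 8, -12]
R3 ← R3 − R2: [0, 0, 0, 0, 0]
R4 ← R4 + (2)·R2: [0, 0, 0, 0, 0]
R5 ← R5 + R2: [0, 0, 0, 0, 0]
R6 ← R6 + (2)·R2: [0, 0, 0, 0, 0]
The echelon form has 2 nonzero rows, and every pivot lies in the first 4 columns, so rank(T) = rank([T|b]) = 2.
The system is consistent.

yes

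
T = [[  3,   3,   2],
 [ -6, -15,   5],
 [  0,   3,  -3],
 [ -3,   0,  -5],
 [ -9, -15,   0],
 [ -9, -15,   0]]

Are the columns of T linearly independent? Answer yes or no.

Row reduce T to echelon form.
R2 ← R2 + (2)·R1: [0, -9, 9]
R4 ← R4 + R1: [0, 3, -3]
R5 ← R5 + (3)·R1: [0, -6, 6]
R6 ← R6 + (3)·R1: [0, -6, 6]
R3 ← R3 + (1/3)·R2: [0, 0, 0]
R4 ← R4 + (1/3)·R2: [0, 0, 0]
R5 ← R5 − (2/3)·R2: [0, 0, 0]
R6 ← R6 − (2/3)·R2: [0, 0, 0]
2 pivots among 3 columns.
Only 2 < 3 pivot columns, so the columns are linearly dependent.

no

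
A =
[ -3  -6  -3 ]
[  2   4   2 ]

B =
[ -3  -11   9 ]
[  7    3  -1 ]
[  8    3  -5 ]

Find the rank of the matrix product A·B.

1

First compute AB:
[[-57,   6,  -6],
 [ 38,  -4,   4]]
Now row reduce the product.
R2 ← R2 + (2/3)·R1: [0, 0, 0]
1 nonzero row, so rank(AB) = 1.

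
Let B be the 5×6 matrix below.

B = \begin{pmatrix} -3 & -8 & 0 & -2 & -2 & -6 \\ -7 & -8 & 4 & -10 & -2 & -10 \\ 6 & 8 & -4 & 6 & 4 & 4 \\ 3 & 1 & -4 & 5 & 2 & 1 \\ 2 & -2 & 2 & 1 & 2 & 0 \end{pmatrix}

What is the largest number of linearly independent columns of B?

5

Row reduce to echelon form.
R2 ← R2 − (7/3)·R1: [0, 32/3, 4, -16/3, 8/3, 4]
R3 ← R3 + (2)·R1: [0, -8, -4, 2, 0, -8]
R4 ← R4 + R1: [0, -7, -4, 3, 0, -5]
R5 ← R5 + (2/3)·R1: [0, -22/3, 2, -1/3, 2/3, -4]
R3 ← R3 + (3/4)·R2: [0, 0, -1, -2, 2, -5]
R4 ← R4 + (21/32)·R2: [0, 0, -11/8, -1/2, 7/4, -19/8]
R5 ← R5 + (11/16)·R2: [0, 0, 19/4, -4, 5/2, -5/4]
R4 ← R4 − (11/8)·R3: [0, 0, 0, 9/4, -1, 9/2]
R5 ← R5 + (19/4)·R3: [0, 0, 0, -27/2, 12, -25]
R5 ← R5 + (6)·R4: [0, 0, 0, 0, 6, 2]
Echelon form has 5 nonzero rows, so rank(B) = 5.
The rank gives the maximum number of linearly independent columns: 5.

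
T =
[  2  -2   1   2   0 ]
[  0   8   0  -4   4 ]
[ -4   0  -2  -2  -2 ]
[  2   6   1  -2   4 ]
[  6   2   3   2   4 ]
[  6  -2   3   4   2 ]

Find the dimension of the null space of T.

Row reduce to echelon form.
R3 ← R3 + (2)·R1: [0, -4, 0, 2, -2]
R4 ← R4 − R1: [0, 8, 0, -4, 4]
R5 ← R5 − (3)·R1: [0, 8, 0, -4, 4]
R6 ← R6 − (3)·R1: [0, 4, 0, -2, 2]
R3 ← R3 + (1/2)·R2: [0, 0, 0, 0, 0]
R4 ← R4 − R2: [0, 0, 0, 0, 0]
R5 ← R5 − R2: [0, 0, 0, 0, 0]
R6 ← R6 − (1/2)·R2: [0, 0, 0, 0, 0]
2 nonzero rows, so rank(T) = 2.
T has 5 columns; by rank–nullity, nullity = 5 − 2 = 3.

3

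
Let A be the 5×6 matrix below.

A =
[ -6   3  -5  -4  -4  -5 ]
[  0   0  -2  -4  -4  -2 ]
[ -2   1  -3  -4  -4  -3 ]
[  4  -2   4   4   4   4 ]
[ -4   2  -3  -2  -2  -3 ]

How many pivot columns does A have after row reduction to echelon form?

Row reduce to echelon form.
R3 ← R3 − (1/3)·R1: [0, 0, -4/3, -8/3, -8/3, -4/3]
R4 ← R4 + (2/3)·R1: [0, 0, 2/3, 4/3, 4/3, 2/3]
R5 ← R5 − (2/3)·R1: [0, 0, 1/3, 2/3, 2/3, 1/3]
R3 ← R3 − (2/3)·R2: [0, 0, 0, 0, 0, 0]
R4 ← R4 + (1/3)·R2: [0, 0, 0, 0, 0, 0]
R5 ← R5 + (1/6)·R2: [0, 0, 0, 0, 0, 0]
Echelon form has 2 nonzero rows, so rank(A) = 2.
Each nonzero row contributes one pivot column: 2 pivot columns.

2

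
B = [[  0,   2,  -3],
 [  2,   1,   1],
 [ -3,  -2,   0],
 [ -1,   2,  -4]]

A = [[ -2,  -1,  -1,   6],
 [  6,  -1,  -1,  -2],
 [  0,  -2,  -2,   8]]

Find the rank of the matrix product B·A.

2

First compute BA:
[[ 12,   4,   4, -28],
 [  2,  -5,  -5,  18],
 [ -6,   5,   5, -14],
 [ 14,   7,   7, -42]]
Now row reduce the product.
R2 ← R2 − (1/6)·R1: [0, -17/3, -17/3, 68/3]
R3 ← R3 + (1/2)·R1: [0, 7, 7, -28]
R4 ← R4 − (7/6)·R1: [0, 7/3, 7/3, -28/3]
R3 ← R3 + (21/17)·R2: [0, 0, 0, 0]
R4 ← R4 + (7/17)·R2: [0, 0, 0, 0]
2 nonzero rows, so rank(BA) = 2.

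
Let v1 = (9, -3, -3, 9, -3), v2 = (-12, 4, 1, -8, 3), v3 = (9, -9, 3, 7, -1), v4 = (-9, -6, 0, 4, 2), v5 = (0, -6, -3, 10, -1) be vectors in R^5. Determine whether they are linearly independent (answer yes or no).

no

Form the matrix with these vectors as rows and row reduce.
R2 ← R2 + (4/3)·R1: [0, 0, -3, 4, -1]
R3 ← R3 − R1: [0, -6, 6, -2, 2]
R4 ← R4 + R1: [0, -9, -3, 13, -1]
Swap R2 ↔ R3
R4 ← R4 − (3/2)·R2: [0, 0, -12, 16, -4]
R5 ← R5 − R2: [0, 0, -9, 12, -3]
R4 ← R4 − (4)·R3: [0, 0, 0, 0, 0]
R5 ← R5 − (3)·R3: [0, 0, 0, 0, 0]
3 nonzero rows, so the 5 vectors span a space of dimension 3.
Since 3 < 5, the vectors are linearly dependent.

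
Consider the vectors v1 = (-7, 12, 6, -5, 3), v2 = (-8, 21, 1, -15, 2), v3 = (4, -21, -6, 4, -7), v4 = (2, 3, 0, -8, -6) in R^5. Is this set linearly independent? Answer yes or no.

yes

Form the matrix with these vectors as rows and row reduce.
R2 ← R2 − (8/7)·R1: [0, 51/7, -41/7, -65/7, -10/7]
R3 ← R3 + (4/7)·R1: [0, -99/7, -18/7, 8/7, -37/7]
R4 ← R4 + (2/7)·R1: [0, 45/7, 12/7, -66/7, -36/7]
R3 ← R3 + (33/17)·R2: [0, 0, -237/17, -287/17, -137/17]
R4 ← R4 − (15/17)·R2: [0, 0, 117/17, -21/17, -66/17]
R4 ← R4 + (39/79)·R3: [0, 0, 0, -756/79, -621/79]
4 nonzero rows, so the 4 vectors span a space of dimension 4.
Since 4 = 4, the vectors are linearly independent.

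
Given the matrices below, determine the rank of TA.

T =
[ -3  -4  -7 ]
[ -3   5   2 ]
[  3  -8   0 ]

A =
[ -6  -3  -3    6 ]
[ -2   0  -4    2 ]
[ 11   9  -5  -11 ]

2

First compute TA:
[[-51, -54,  60,  51],
 [ 30,  27, -21, -30],
 [ -2,  -9,  23,   2]]
Now row reduce the product.
R2 ← R2 + (10/17)·R1: [0, -81/17, 243/17, 0]
R3 ← R3 − (2/51)·R1: [0, -117/17, 351/17, 0]
R3 ← R3 − (13/9)·R2: [0, 0, 0, 0]
2 nonzero rows, so rank(TA) = 2.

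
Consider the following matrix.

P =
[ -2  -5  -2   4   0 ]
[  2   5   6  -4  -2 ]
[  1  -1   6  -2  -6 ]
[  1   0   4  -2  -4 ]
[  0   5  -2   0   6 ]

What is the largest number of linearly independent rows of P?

Row reduce to echelon form.
R2 ← R2 + R1: [0, 0, 4, 0, -2]
R3 ← R3 + (1/2)·R1: [0, -7/2, 5, 0, -6]
R4 ← R4 + (1/2)·R1: [0, -5/2, 3, 0, -4]
Swap R2 ↔ R3
R4 ← R4 − (5/7)·R2: [0, 0, -4/7, 0, 2/7]
R5 ← R5 + (10/7)·R2: [0, 0, 36/7, 0, -18/7]
R4 ← R4 + (1/7)·R3: [0, 0, 0, 0, 0]
R5 ← R5 − (9/7)·R3: [0, 0, 0, 0, 0]
Echelon form has 3 nonzero rows, so rank(P) = 3.
The rank gives the maximum number of linearly independent rows: 3.

3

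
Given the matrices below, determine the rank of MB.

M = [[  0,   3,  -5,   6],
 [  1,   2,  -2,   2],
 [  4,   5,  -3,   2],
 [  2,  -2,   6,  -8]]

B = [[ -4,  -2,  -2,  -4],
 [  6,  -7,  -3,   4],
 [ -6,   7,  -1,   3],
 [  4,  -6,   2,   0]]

First compute MB:
[[ 72, -92,   8,  -3],
 [ 28, -42,  -2,  -2],
 [ 40, -76, -16,  -5],
 [-88, 100, -20,   2]]
Now row reduce the product.
R2 ← R2 − (7/18)·R1: [0, -56/9, -46/9, -5/6]
R3 ← R3 − (5/9)·R1: [0, -224/9, -184/9, -10/3]
R4 ← R4 + (11/9)·R1: [0, -112/9, -92/9, -5/3]
R3 ← R3 − (4)·R2: [0, 0, 0, 0]
R4 ← R4 − (2)·R2: [0, 0, 0, 0]
2 nonzero rows, so rank(MB) = 2.

2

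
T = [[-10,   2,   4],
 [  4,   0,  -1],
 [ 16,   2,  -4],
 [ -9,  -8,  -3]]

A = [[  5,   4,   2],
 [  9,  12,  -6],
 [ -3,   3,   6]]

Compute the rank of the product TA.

3

First compute TA:
[[-44,  -4,  -8],
 [ 23,  13,   2],
 [110,  76,  -4],
 [-108, -141,  12]]
Now row reduce the product.
R2 ← R2 + (23/44)·R1: [0, 120/11, -24/11]
R3 ← R3 + (5/2)·R1: [0, 66, -24]
R4 ← R4 − (27/11)·R1: [0, -1443/11, 348/11]
R3 ← R3 − (121/20)·R2: [0, 0, -54/5]
R4 ← R4 + (481/40)·R2: [0, 0, 27/5]
R4 ← R4 + (1/2)·R3: [0, 0, 0]
3 nonzero rows, so rank(TA) = 3.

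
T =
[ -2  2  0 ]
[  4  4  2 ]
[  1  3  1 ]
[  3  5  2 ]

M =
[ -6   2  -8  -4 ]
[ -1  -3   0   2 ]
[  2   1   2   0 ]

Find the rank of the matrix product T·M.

First compute TM:
[[ 10, -10,  16,  12],
 [-24,  -2, -28,  -8],
 [ -7,  -6,  -6,   2],
 [-19,  -7, -20,  -2]]
Now row reduce the product.
R2 ← R2 + (12/5)·R1: [0, -26, 52/5, 104/5]
R3 ← R3 + (7/10)·R1: [0, -13, 26/5, 52/5]
R4 ← R4 + (19/10)·R1: [0, -26, 52/5, 104/5]
R3 ← R3 − (1/2)·R2: [0, 0, 0, 0]
R4 ← R4 − R2: [0, 0, 0, 0]
2 nonzero rows, so rank(TM) = 2.

2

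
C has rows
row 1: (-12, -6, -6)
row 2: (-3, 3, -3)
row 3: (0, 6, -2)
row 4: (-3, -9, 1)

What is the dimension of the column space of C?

2

Row reduce to echelon form.
R2 ← R2 − (1/4)·R1: [0, 9/2, -3/2]
R4 ← R4 − (1/4)·R1: [0, -15/2, 5/2]
R3 ← R3 − (4/3)·R2: [0, 0, 0]
R4 ← R4 + (5/3)·R2: [0, 0, 0]
Echelon form has 2 nonzero rows, so rank(C) = 2.
The column space has dimension equal to the rank: 2.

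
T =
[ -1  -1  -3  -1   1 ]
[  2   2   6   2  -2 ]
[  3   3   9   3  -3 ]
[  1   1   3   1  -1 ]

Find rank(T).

Row reduce to echelon form.
R2 ← R2 + (2)·R1: [0, 0, 0, 0, 0]
R3 ← R3 + (3)·R1: [0, 0, 0, 0, 0]
R4 ← R4 + R1: [0, 0, 0, 0, 0]
Echelon form has 1 nonzero row, so rank(T) = 1.

1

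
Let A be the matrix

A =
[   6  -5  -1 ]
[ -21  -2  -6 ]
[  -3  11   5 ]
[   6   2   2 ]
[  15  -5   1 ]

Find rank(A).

3

Row reduce to echelon form.
R2 ← R2 + (7/2)·R1: [0, -39/2, -19/2]
R3 ← R3 + (1/2)·R1: [0, 17/2, 9/2]
R4 ← R4 − R1: [0, 7, 3]
R5 ← R5 − (5/2)·R1: [0, 15/2, 7/2]
R3 ← R3 + (17/39)·R2: [0, 0, 14/39]
R4 ← R4 + (14/39)·R2: [0, 0, -16/39]
R5 ← R5 + (5/13)·R2: [0, 0, -2/13]
R4 ← R4 + (8/7)·R3: [0, 0, 0]
R5 ← R5 + (3/7)·R3: [0, 0, 0]
Echelon form has 3 nonzero rows, so rank(A) = 3.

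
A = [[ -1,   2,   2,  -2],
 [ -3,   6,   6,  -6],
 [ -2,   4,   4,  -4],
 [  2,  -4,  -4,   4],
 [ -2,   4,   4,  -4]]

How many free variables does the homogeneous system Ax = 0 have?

Row reduce to echelon form.
R2 ← R2 − (3)·R1: [0, 0, 0, 0]
R3 ← R3 − (2)·R1: [0, 0, 0, 0]
R4 ← R4 + (2)·R1: [0, 0, 0, 0]
R5 ← R5 − (2)·R1: [0, 0, 0, 0]
1 nonzero row, so rank(A) = 1.
A has 4 columns; by rank–nullity, nullity = 4 − 1 = 3.

3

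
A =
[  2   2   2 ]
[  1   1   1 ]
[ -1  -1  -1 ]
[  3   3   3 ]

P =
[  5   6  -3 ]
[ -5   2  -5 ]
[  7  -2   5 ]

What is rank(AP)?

1

First compute AP:
[[ 14,  12,  -6],
 [  7,   6,  -3],
 [ -7,  -6,   3],
 [ 21,  18,  -9]]
Now row reduce the product.
R2 ← R2 − (1/2)·R1: [0, 0, 0]
R3 ← R3 + (1/2)·R1: [0, 0, 0]
R4 ← R4 − (3/2)·R1: [0, 0, 0]
1 nonzero row, so rank(AP) = 1.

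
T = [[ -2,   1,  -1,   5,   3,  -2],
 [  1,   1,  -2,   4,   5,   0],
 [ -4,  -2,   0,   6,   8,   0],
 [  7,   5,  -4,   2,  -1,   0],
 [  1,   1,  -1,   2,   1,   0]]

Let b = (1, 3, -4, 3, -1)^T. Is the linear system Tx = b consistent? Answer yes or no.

no

Row reduce the augmented matrix [T | b].
R2 ← R2 + (1/2)·R1: [0, 3/2, -5/2, 13/2, 13/2, -1, 7/2]
R3 ← R3 − (2)·R1: [0, -4, 2, -4, 2, 4, -6]
R4 ← R4 + (7/2)·R1: [0, 17/2, -15/2, 39/2, 19/2, -7, 13/2]
R5 ← R5 + (1/2)·R1: [0, 3/2, -3/2, 9/2, 5/2, -1, -1/2]
R3 ← R3 + (8/3)·R2: [0, 0, -14/3, 40/3, 58/3, 4/3, 10/3]
R4 ← R4 − (17/3)·R2: [0, 0, 20/3, -52/3, -82/3, -4/3, -40/3]
R5 ← R5 − R2: [0, 0, 1, -2, -4, 0, -4]
R4 ← R4 + (10/7)·R3: [0, 0, 0, 12/7, 2/7, 4/7, -60/7]
R5 ← R5 + (3/14)·R3: [0, 0, 0, 6/7, 1/7, 2/7, -23/7]
R5 ← R5 − (1/2)·R4: [0, 0, 0, 0, 0, 0, 1]
The echelon form has 5 nonzero rows; the last pivot sits in the augmented column, so rank(T) = 4 but rank([T|b]) = 5.
Since the ranks differ, the system is inconsistent.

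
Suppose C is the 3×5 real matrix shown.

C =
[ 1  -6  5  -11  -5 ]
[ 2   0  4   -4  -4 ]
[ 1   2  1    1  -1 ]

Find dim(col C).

2

Row reduce to echelon form.
R2 ← R2 − (2)·R1: [0, 12, -6, 18, 6]
R3 ← R3 − R1: [0, 8, -4, 12, 4]
R3 ← R3 − (2/3)·R2: [0, 0, 0, 0, 0]
Echelon form has 2 nonzero rows, so rank(C) = 2.
The column space has dimension equal to the rank: 2.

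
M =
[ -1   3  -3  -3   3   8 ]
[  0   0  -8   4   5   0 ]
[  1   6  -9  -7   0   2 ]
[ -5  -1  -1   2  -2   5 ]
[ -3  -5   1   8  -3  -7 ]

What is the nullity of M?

1

Row reduce to echelon form.
R3 ← R3 + R1: [0, 9, -12, -10, 3, 10]
R4 ← R4 − (5)·R1: [0, -16, 14, 17, -17, -35]
R5 ← R5 − (3)·R1: [0, -14, 10, 17, -12, -31]
Swap R2 ↔ R3
R4 ← R4 + (16/9)·R2: [0, 0, -22/3, -7/9, -35/3, -155/9]
R5 ← R5 + (14/9)·R2: [0, 0, -26/3, 13/9, -22/3, -139/9]
R4 ← R4 − (11/12)·R3: [0, 0, 0, -40/9, -65/4, -155/9]
R5 ← R5 − (13/12)·R3: [0, 0, 0, -26/9, -51/4, -139/9]
R5 ← R5 − (13/20)·R4: [0, 0, 0, 0, -35/16, -17/4]
5 nonzero rows, so rank(M) = 5.
M has 6 columns; by rank–nullity, nullity = 6 − 5 = 1.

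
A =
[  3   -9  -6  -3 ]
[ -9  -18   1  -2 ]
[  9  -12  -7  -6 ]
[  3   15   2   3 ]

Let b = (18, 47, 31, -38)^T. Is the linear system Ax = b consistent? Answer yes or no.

Row reduce the augmented matrix [A | b].
R2 ← R2 + (3)·R1: [0, -45, -17, -11, 101]
R3 ← R3 − (3)·R1: [0, 15, 11, 3, -23]
R4 ← R4 − R1: [0, 24, 8, 6, -56]
R3 ← R3 + (1/3)·R2: [0, 0, 16/3, -2/3, 32/3]
R4 ← R4 + (8/15)·R2: [0, 0, -16/15, 2/15, -32/15]
R4 ← R4 + (1/5)·R3: [0, 0, 0, 0, 0]
The echelon form has 3 nonzero rows, and every pivot lies in the first 4 columns, so rank(A) = rank([A|b]) = 3.
The system is consistent.

yes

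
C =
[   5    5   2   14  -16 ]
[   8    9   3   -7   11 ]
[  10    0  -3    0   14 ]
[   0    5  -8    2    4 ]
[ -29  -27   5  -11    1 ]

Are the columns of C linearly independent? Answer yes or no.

yes

Row reduce C to echelon form.
R2 ← R2 − (8/5)·R1: [0, 1, -1/5, -147/5, 183/5]
R3 ← R3 − (2)·R1: [0, -10, -7, -28, 46]
R5 ← R5 + (29/5)·R1: [0, 2, 83/5, 351/5, -459/5]
R3 ← R3 + (10)·R2: [0, 0, -9, -322, 412]
R4 ← R4 − (5)·R2: [0, 0, -7, 149, -179]
R5 ← R5 − (2)·R2: [0, 0, 17, 129, -165]
R4 ← R4 − (7/9)·R3: [0, 0, 0, 3595/9, -4495/9]
R5 ← R5 + (17/9)·R3: [0, 0, 0, -4313/9, 5519/9]
R5 ← R5 + (4313/3595)·R4: [0, 0, 0, 0, 10086/719]
5 pivots among 5 columns.
Every column is a pivot column, so the columns are linearly independent.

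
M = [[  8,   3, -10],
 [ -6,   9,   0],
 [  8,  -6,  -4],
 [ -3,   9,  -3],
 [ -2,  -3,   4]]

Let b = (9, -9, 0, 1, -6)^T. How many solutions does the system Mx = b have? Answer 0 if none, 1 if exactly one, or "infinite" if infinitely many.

0

Row reduce the augmented matrix [M | b].
R2 ← R2 + (3/4)·R1: [0, 45/4, -15/2, -9/4]
R3 ← R3 − R1: [0, -9, 6, -9]
R4 ← R4 + (3/8)·R1: [0, 81/8, -27/4, 35/8]
R5 ← R5 + (1/4)·R1: [0, -9/4, 3/2, -15/4]
R3 ← R3 + (4/5)·R2: [0, 0, 0, -54/5]
R4 ← R4 − (9/10)·R2: [0, 0, 0, 32/5]
R5 ← R5 + (1/5)·R2: [0, 0, 0, -21/5]
R4 ← R4 + (16/27)·R3: [0, 0, 0, 0]
R5 ← R5 − (7/18)·R3: [0, 0, 0, 0]
The echelon form has 3 nonzero rows; the last pivot sits in the augmented column, so rank(M) = 2 but rank([M|b]) = 3.
Since the ranks differ, the system is inconsistent.
It has no solutions.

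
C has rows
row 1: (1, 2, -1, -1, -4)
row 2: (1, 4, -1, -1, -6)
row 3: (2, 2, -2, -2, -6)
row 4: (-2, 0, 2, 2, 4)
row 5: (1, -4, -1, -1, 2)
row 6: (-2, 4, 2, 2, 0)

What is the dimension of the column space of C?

2

Row reduce to echelon form.
R2 ← R2 − R1: [0, 2, 0, 0, -2]
R3 ← R3 − (2)·R1: [0, -2, 0, 0, 2]
R4 ← R4 + (2)·R1: [0, 4, 0, 0, -4]
R5 ← R5 − R1: [0, -6, 0, 0, 6]
R6 ← R6 + (2)·R1: [0, 8, 0, 0, -8]
R3 ← R3 + R2: [0, 0, 0, 0, 0]
R4 ← R4 − (2)·R2: [0, 0, 0, 0, 0]
R5 ← R5 + (3)·R2: [0, 0, 0, 0, 0]
R6 ← R6 − (4)·R2: [0, 0, 0, 0, 0]
Echelon form has 2 nonzero rows, so rank(C) = 2.
The column space has dimension equal to the rank: 2.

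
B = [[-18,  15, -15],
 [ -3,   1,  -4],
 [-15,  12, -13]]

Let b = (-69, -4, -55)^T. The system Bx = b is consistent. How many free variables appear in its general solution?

1

Row reduce the augmented matrix [B | b].
R2 ← R2 − (1/6)·R1: [0, -3/2, -3/2, 15/2]
R3 ← R3 − (5/6)·R1: [0, -1/2, -1/2, 5/2]
R3 ← R3 − (1/3)·R2: [0, 0, 0, 0]
The echelon form has 2 nonzero rows, and every pivot lies in the first 3 columns, so rank(B) = rank([B|b]) = 2.
The system is consistent.
Free variables = (unknowns) − (rank) = 3 − 2 = 1.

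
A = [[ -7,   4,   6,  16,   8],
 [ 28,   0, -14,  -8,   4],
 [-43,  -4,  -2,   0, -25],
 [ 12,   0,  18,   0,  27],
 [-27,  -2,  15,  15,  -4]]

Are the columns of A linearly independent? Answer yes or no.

yes

Row reduce A to echelon form.
R2 ← R2 + (4)·R1: [0, 16, 10, 56, 36]
R3 ← R3 − (43/7)·R1: [0, -200/7, -272/7, -688/7, -519/7]
R4 ← R4 + (12/7)·R1: [0, 48/7, 198/7, 192/7, 285/7]
R5 ← R5 − (27/7)·R1: [0, -122/7, -57/7, -327/7, -244/7]
R3 ← R3 + (25/14)·R2: [0, 0, -21, 12/7, -69/7]
R4 ← R4 − (3/7)·R2: [0, 0, 24, 24/7, 177/7]
R5 ← R5 + (61/56)·R2: [0, 0, 11/4, 100/7, 61/14]
R4 ← R4 + (8/7)·R3: [0, 0, 0, 264/49, 687/49]
R5 ← R5 + (11/84)·R3: [0, 0, 0, 711/49, 601/196]
R5 ← R5 − (237/88)·R4: [0, 0, 0, 0, -3053/88]
5 pivots among 5 columns.
Every column is a pivot column, so the columns are linearly independent.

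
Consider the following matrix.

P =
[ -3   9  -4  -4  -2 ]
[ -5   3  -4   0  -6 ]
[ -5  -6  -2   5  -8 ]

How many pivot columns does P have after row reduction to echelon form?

Row reduce to echelon form.
R2 ← R2 − (5/3)·R1: [0, -12, 8/3, 20/3, -8/3]
R3 ← R3 − (5/3)·R1: [0, -21, 14/3, 35/3, -14/3]
R3 ← R3 − (7/4)·R2: [0, 0, 0, 0, 0]
Echelon form has 2 nonzero rows, so rank(P) = 2.
Each nonzero row contributes one pivot column: 2 pivot columns.

2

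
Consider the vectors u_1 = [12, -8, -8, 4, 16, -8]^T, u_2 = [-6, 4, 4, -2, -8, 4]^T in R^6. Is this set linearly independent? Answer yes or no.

no

Form the matrix with these vectors as rows and row reduce.
R2 ← R2 + (1/2)·R1: [0, 0, 0, 0, 0, 0]
1 nonzero row, so the 2 vectors span a space of dimension 1.
Since 1 < 2, the vectors are linearly dependent.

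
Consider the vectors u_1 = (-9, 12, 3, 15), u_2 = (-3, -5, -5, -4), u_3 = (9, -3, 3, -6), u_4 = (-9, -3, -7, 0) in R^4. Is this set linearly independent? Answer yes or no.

Form the matrix with these vectors as rows and row reduce.
R2 ← R2 − (1/3)·R1: [0, -9, -6, -9]
R3 ← R3 + R1: [0, 9, 6, 9]
R4 ← R4 − R1: [0, -15, -10, -15]
R3 ← R3 + R2: [0, 0, 0, 0]
R4 ← R4 − (5/3)·R2: [0, 0, 0, 0]
2 nonzero rows, so the 4 vectors span a space of dimension 2.
Since 2 < 4, the vectors are linearly dependent.

no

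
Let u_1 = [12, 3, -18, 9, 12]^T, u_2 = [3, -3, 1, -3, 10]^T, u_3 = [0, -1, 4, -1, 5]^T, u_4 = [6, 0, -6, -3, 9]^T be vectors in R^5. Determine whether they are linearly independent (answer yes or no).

yes

Form the matrix with these vectors as rows and row reduce.
R2 ← R2 − (1/4)·R1: [0, -15/4, 11/2, -21/4, 7]
R4 ← R4 − (1/2)·R1: [0, -3/2, 3, -15/2, 3]
R3 ← R3 − (4/15)·R2: [0, 0, 38/15, 2/5, 47/15]
R4 ← R4 − (2/5)·R2: [0, 0, 4/5, -27/5, 1/5]
R4 ← R4 − (6/19)·R3: [0, 0, 0, -105/19, -15/19]
4 nonzero rows, so the 4 vectors span a space of dimension 4.
Since 4 = 4, the vectors are linearly independent.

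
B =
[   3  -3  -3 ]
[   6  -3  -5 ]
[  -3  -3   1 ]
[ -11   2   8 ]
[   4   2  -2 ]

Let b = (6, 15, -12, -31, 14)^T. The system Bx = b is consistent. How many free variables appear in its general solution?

Row reduce the augmented matrix [B | b].
R2 ← R2 − (2)·R1: [0, 3, 1, 3]
R3 ← R3 + R1: [0, -6, -2, -6]
R4 ← R4 + (11/3)·R1: [0, -9, -3, -9]
R5 ← R5 − (4/3)·R1: [0, 6, 2, 6]
R3 ← R3 + (2)·R2: [0, 0, 0, 0]
R4 ← R4 + (3)·R2: [0, 0, 0, 0]
R5 ← R5 − (2)·R2: [0, 0, 0, 0]
The echelon form has 2 nonzero rows, and every pivot lies in the first 3 columns, so rank(B) = rank([B|b]) = 2.
The system is consistent.
Free variables = (unknowns) − (rank) = 3 − 2 = 1.

1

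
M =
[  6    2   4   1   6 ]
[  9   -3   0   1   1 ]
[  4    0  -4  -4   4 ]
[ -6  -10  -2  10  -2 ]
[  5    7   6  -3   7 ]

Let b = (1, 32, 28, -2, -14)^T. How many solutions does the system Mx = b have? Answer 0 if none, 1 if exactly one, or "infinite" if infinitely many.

1

Row reduce the augmented matrix [M | b].
R2 ← R2 − (3/2)·R1: [0, -6, -6, -1/2, -8, 61/2]
R3 ← R3 − (2/3)·R1: [0, -4/3, -20/3, -14/3, 0, 82/3]
R4 ← R4 + R1: [0, -8, 2, 11, 4, -1]
R5 ← R5 − (5/6)·R1: [0, 16/3, 8/3, -23/6, 2, -89/6]
R3 ← R3 − (2/9)·R2: [0, 0, -16/3, -41/9, 16/9, 185/9]
R4 ← R4 − (4/3)·R2: [0, 0, 10, 35/3, 44/3, -125/3]
R5 ← R5 + (8/9)·R2: [0, 0, -8/3, -77/18, -46/9, 221/18]
R4 ← R4 + (15/8)·R3: [0, 0, 0, 25/8, 18, -25/8]
R5 ← R5 − (1/2)·R3: [0, 0, 0, -2, -6, 2]
R5 ← R5 + (16/25)·R4: [0, 0, 0, 0, 138/25, 0]
The echelon form has 5 nonzero rows, and every pivot lies in the first 5 columns, so rank(M) = rank([M|b]) = 5.
The system is consistent.
rank = 5 = number of unknowns, so the solution is unique.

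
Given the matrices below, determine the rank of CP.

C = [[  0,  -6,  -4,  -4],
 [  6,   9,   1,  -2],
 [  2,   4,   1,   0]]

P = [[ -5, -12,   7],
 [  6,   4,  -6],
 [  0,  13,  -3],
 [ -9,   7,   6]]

First compute CP:
[[  0, -104,  24],
 [ 42, -37, -27],
 [ 14,   5, -13]]
Now row reduce the product.
Swap R1 ↔ R2
R3 ← R3 − (1/3)·R1: [0, 52/3, -4]
R3 ← R3 + (1/6)·R2: [0, 0, 0]
2 nonzero rows, so rank(CP) = 2.

2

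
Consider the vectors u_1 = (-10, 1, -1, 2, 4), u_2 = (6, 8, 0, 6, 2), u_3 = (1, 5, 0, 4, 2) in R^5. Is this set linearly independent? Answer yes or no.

Form the matrix with these vectors as rows and row reduce.
R2 ← R2 + (3/5)·R1: [0, 43/5, -3/5, 36/5, 22/5]
R3 ← R3 + (1/10)·R1: [0, 51/10, -1/10, 21/5, 12/5]
R3 ← R3 − (51/86)·R2: [0, 0, 11/43, -3/43, -9/43]
3 nonzero rows, so the 3 vectors span a space of dimension 3.
Since 3 = 3, the vectors are linearly independent.

yes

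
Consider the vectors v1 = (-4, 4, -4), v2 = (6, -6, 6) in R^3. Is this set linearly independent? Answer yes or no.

Form the matrix with these vectors as rows and row reduce.
R2 ← R2 + (3/2)·R1: [0, 0, 0]
1 nonzero row, so the 2 vectors span a space of dimension 1.
Since 1 < 2, the vectors are linearly dependent.

no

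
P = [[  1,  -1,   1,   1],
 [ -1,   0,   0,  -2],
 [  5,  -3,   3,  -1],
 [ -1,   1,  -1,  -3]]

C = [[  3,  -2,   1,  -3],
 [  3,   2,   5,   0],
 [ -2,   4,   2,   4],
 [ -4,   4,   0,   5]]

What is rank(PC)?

First compute PC:
[[ -6,   4,  -2,   6],
 [  5,  -6,  -1,  -7],
 [  4,  -8,  -4,  -8],
 [ 14, -12,   2, -16]]
Now row reduce the product.
R2 ← R2 + (5/6)·R1: [0, -8/3, -8/3, -2]
R3 ← R3 + (2/3)·R1: [0, -16/3, -16/3, -4]
R4 ← R4 + (7/3)·R1: [0, -8/3, -8/3, -2]
R3 ← R3 − (2)·R2: [0, 0, 0, 0]
R4 ← R4 − R2: [0, 0, 0, 0]
2 nonzero rows, so rank(PC) = 2.

2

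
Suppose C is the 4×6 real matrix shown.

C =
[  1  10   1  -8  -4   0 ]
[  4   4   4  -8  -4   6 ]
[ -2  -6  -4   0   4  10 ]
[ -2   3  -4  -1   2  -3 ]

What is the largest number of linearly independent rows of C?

Row reduce to echelon form.
R2 ← R2 − (4)·R1: [0, -36, 0, 24, 12, 6]
R3 ← R3 + (2)·R1: [0, 14, -2, -16, -4, 10]
R4 ← R4 + (2)·R1: [0, 23, -2, -17, -6, -3]
R3 ← R3 + (7/18)·R2: [0, 0, -2, -20/3, 2/3, 37/3]
R4 ← R4 + (23/36)·R2: [0, 0, -2, -5/3, 5/3, 5/6]
R4 ← R4 − R3: [0, 0, 0, 5, 1, -23/2]
Echelon form has 4 nonzero rows, so rank(C) = 4.
The rank gives the maximum number of linearly independent rows: 4.

4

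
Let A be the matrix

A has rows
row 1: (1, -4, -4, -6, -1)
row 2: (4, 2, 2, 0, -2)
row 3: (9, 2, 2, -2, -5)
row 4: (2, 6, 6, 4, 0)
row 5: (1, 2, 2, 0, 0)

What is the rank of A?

Row reduce to echelon form.
R2 ← R2 − (4)·R1: [0, 18, 18, 24, 2]
R3 ← R3 − (9)·R1: [0, 38, 38, 52, 4]
R4 ← R4 − (2)·R1: [0, 14, 14, 16, 2]
R5 ← R5 − R1: [0, 6, 6, 6, 1]
R3 ← R3 − (19/9)·R2: [0, 0, 0, 4/3, -2/9]
R4 ← R4 − (7/9)·R2: [0, 0, 0, -8/3, 4/9]
R5 ← R5 − (1/3)·R2: [0, 0, 0, -2, 1/3]
R4 ← R4 + (2)·R3: [0, 0, 0, 0, 0]
R5 ← R5 + (3/2)·R3: [0, 0, 0, 0, 0]
Echelon form has 3 nonzero rows, so rank(A) = 3.

3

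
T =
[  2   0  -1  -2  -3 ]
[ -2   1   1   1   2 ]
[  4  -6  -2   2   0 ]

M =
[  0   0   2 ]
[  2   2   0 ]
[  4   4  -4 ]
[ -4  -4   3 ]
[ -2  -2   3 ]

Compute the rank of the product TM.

2

First compute TM:
[[ 10,  10,  -7],
 [ -2,  -2,   1],
 [-28, -28,  22]]
Now row reduce the product.
R2 ← R2 + (1/5)·R1: [0, 0, -2/5]
R3 ← R3 + (14/5)·R1: [0, 0, 12/5]
R3 ← R3 + (6)·R2: [0, 0, 0]
2 nonzero rows, so rank(TM) = 2.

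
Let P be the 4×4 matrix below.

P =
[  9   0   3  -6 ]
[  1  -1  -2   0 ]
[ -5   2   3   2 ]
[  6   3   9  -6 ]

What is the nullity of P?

Row reduce to echelon form.
R2 ← R2 − (1/9)·R1: [0, -1, -7/3, 2/3]
R3 ← R3 + (5/9)·R1: [0, 2, 14/3, -4/3]
R4 ← R4 − (2/3)·R1: [0, 3, 7, -2]
R3 ← R3 + (2)·R2: [0, 0, 0, 0]
R4 ← R4 + (3)·R2: [0, 0, 0, 0]
2 nonzero rows, so rank(P) = 2.
P has 4 columns; by rank–nullity, nullity = 4 − 2 = 2.

2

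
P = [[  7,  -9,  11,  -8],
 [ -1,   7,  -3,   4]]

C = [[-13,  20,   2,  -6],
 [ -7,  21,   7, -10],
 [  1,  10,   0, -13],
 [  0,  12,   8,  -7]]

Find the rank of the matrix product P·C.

First compute PC:
[[-17, -35, -113, -39],
 [-39, 145,  79, -53]]
Now row reduce the product.
R2 ← R2 − (39/17)·R1: [0, 3830/17, 5750/17, 620/17]
2 nonzero rows, so rank(PC) = 2.

2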